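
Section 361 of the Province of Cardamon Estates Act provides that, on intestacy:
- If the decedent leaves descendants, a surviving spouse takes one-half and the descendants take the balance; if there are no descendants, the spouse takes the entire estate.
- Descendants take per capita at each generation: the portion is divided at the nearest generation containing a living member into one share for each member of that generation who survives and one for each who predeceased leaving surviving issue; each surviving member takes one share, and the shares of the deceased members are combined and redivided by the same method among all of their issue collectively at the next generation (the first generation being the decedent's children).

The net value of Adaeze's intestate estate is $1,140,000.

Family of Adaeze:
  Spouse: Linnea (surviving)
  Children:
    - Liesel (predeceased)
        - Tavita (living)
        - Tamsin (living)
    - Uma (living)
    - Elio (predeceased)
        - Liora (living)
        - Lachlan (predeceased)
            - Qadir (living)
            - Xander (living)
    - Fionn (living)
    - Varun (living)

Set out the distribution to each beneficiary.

Linnea: $570,000; Tavita: $57,000; Tamsin: $57,000; Uma: $114,000; Liora: $57,000; Qadir: $28,500; Xander: $28,500; Fionn: $114,000; Varun: $114,000

Linnea takes one-half of $1,140,000 = $570,000. The remaining $570,000 passes to the descendants.
The descendants' portion ($570,000) is divided at the children's generation into 5 shares of $114,000. Uma, Fionn, and Varun each take $114,000. The 2 shares of the deceased (Liesel and Elio) are combined into a pool of $228,000.
That pool ($228,000) is divided at the grandchildren's generation into 4 shares of $57,000. Tavita, Tamsin, and Liora each take $57,000. The remaining share for the deceased Lachlan ($57,000) is carried to the next generation.
That pool ($57,000) is divided at the great-grandchildren's generation equally among Qadir and Xander: $28,500 each.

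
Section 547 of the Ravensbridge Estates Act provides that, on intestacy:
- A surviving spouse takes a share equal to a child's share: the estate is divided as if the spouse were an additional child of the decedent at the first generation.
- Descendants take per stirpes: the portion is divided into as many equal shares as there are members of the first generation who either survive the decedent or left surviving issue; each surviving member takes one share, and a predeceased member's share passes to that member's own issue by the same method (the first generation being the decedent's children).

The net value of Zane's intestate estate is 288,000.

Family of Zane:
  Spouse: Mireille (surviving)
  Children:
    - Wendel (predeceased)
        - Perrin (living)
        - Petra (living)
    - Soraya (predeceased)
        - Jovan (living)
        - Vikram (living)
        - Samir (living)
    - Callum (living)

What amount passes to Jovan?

Jovan receives 24,000.

The spouse counts as an additional share at the children's level, so there are 4 primary shares of 72,000. Mireille takes one such share (72,000).
The children's combined portion (216,000) is divided into 3 shares of 72,000: Callum takes 72,000; Wendel's 72,000 share passes to Wendel's issue; Soraya's 72,000 share passes to Soraya's issue.
Wendel's share (72,000) is divided into 2 shares of 36,000: Perrin and Petra each take 36,000.
Soraya's share (72,000) is divided into 3 shares of 24,000: Jovan, Vikram, and Samir each take 24,000.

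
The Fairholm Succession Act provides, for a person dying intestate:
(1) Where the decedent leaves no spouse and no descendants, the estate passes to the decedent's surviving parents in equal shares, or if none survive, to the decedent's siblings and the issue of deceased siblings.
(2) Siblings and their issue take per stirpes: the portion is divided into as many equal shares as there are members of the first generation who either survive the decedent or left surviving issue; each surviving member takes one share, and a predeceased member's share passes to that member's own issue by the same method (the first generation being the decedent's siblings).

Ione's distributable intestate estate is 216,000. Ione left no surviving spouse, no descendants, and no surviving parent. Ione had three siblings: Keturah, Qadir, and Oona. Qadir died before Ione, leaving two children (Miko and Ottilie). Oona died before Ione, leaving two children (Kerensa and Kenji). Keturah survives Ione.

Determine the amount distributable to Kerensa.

Kerensa receives 36,000.

The entire 216,000 passes to the siblings and their issue.
That amount (216,000) is divided into 3 shares of 72,000: Keturah takes 72,000; Qadir's 72,000 share passes to Qadir's issue; Oona's 72,000 share passes to Oona's issue.
Qadir's share (72,000) is divided into 2 shares of 36,000: Miko and Ottilie each take 36,000.
Oona's share (72,000) is divided into 2 shares of 36,000: Kerensa and Kenji each take 36,000.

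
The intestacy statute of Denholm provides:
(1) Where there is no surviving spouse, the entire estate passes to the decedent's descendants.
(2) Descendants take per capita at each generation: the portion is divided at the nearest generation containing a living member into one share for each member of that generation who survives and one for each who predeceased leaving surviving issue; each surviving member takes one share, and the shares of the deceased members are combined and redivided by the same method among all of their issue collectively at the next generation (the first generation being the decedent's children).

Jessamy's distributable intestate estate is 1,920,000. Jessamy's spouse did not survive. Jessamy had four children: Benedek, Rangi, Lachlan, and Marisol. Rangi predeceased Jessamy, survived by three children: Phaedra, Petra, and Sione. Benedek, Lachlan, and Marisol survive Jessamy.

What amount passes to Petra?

The entire 1,920,000 passes to the descendants.
That amount (1,920,000) is divided at the children's generation into 4 shares of 480,000. Benedek, Lachlan, and Marisol each take 480,000. The remaining share for the deceased Rangi (480,000) is carried to the next generation.
That pool (480,000) is divided at the grandchildren's generation equally among Phaedra, Petra, and Sione: 160,000 each.

Petra receives 160,000.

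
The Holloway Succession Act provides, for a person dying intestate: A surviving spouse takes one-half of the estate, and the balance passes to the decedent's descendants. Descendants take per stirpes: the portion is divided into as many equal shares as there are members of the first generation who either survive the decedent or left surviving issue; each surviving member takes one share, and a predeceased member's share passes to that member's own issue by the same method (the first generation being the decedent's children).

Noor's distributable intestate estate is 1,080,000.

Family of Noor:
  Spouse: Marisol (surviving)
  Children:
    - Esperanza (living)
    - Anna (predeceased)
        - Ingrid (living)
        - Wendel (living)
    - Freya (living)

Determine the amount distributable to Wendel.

Marisol takes one-half of 1,080,000 = 540,000. The remaining 540,000 passes to the descendants.
The descendants' portion (540,000) is divided into 3 shares of 180,000: Esperanza and Freya each take 180,000; Anna's 180,000 share passes to Anna's issue.
Anna's share (180,000) is divided into 2 shares of 90,000: Ingrid and Wendel each take 90,000.

Wendel receives 90,000.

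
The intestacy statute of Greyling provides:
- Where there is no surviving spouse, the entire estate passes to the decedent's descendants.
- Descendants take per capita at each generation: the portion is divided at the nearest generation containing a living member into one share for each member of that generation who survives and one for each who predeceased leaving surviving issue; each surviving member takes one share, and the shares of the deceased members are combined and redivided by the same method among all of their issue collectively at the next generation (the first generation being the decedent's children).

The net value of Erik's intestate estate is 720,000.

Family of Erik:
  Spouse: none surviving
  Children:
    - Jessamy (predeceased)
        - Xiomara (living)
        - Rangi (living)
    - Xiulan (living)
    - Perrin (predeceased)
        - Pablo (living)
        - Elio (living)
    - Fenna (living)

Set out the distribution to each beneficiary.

The entire 720,000 passes to the descendants.
That amount (720,000) is divided at the children's generation into 4 shares of 180,000. Xiulan and Fenna each take 180,000. The 2 shares of the deceased (Jessamy and Perrin) are combined into a pool of 360,000.
That pool (360,000) is divided at the grandchildren's generation equally among Xiomara, Rangi, Pablo, and Elio: 90,000 each.

Xiomara: 90,000; Rangi: 90,000; Xiulan: 180,000; Pablo: 90,000; Elio: 90,000; Fenna: 180,000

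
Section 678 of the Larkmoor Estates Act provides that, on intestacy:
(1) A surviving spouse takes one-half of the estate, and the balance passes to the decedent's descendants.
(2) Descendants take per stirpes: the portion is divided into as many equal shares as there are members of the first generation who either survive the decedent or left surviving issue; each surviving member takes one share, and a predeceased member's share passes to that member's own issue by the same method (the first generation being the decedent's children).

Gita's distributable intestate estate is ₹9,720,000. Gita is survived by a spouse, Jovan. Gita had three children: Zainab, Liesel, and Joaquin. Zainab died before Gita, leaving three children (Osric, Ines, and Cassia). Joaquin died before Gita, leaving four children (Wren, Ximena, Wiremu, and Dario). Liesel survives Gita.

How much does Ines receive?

Jovan takes one-half of ₹9,720,000 = ₹4,860,000. The remaining ₹4,860,000 passes to the descendants.
The descendants' portion (₹4,860,000) is divided into 3 shares of ₹1,620,000: Liesel takes ₹1,620,000; Zainab's ₹1,620,000 share passes to Zainab's issue; Joaquin's ₹1,620,000 share passes to Joaquin's issue.
Zainab's share (₹1,620,000) is divided into 3 shares of ₹540,000: Osric, Ines, and Cassia each take ₹540,000.
Joaquin's share (₹1,620,000) is divided into 4 shares of ₹405,000: Wren, Ximena, Wiremu, and Dario each take ₹405,000.

Ines receives ₹540,000.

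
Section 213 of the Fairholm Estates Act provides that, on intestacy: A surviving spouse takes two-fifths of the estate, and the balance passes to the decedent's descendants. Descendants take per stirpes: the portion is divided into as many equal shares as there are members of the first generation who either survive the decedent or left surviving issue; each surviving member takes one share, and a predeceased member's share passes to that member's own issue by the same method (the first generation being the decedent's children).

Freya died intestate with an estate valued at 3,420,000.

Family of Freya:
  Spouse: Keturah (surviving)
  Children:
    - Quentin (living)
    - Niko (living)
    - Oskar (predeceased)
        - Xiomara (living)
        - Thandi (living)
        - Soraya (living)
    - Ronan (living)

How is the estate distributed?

Keturah takes two-fifths of 3,420,000 = 1,368,000. The remaining 2,052,000 passes to the descendants.
The descendants' portion (2,052,000) is divided into 4 shares of 513,000: Quentin, Niko, and Ronan each take 513,000; Oskar's 513,000 share passes to Oskar's issue.
Oskar's share (513,000) is divided into 3 shares of 171,000: Xiomara, Thandi, and Soraya each take 171,000.

Keturah: 1,368,000; Quentin: 513,000; Niko: 513,000; Xiomara: 171,000; Thandi: 171,000; Soraya: 171,000; Ronan: 513,000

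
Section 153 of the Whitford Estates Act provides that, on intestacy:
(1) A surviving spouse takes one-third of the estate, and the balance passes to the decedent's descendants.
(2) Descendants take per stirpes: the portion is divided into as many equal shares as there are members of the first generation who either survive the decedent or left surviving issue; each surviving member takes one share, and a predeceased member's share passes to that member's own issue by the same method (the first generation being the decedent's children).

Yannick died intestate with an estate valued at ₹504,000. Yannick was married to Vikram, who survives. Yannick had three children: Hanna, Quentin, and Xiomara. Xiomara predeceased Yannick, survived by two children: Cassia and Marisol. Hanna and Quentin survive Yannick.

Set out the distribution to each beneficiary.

Vikram: ₹168,000; Hanna: ₹112,000; Quentin: ₹112,000; Cassia: ₹56,000; Marisol: ₹56,000

Vikram takes one-third of ₹504,000 = ₹168,000. The remaining ₹336,000 passes to the descendants.
The descendants' portion (₹336,000) is divided into 3 shares of ₹112,000: Hanna and Quentin each take ₹112,000; Xiomara's ₹112,000 share passes to Xiomara's issue.
Xiomara's share (₹112,000) is divided into 2 shares of ₹56,000: Cassia and Marisol each take ₹56,000.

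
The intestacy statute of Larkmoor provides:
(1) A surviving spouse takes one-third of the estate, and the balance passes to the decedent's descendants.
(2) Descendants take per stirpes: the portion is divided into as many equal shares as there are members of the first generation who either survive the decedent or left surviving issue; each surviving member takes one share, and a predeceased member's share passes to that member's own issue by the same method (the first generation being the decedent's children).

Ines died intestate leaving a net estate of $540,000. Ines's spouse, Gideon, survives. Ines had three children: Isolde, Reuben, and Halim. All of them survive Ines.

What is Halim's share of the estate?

Halim receives $120,000.

Gideon takes one-third of $540,000 = $180,000. The remaining $360,000 passes to the descendants.
The descendants' portion ($360,000) is divided into 3 shares of $120,000: Isolde, Reuben, and Halim each take $120,000.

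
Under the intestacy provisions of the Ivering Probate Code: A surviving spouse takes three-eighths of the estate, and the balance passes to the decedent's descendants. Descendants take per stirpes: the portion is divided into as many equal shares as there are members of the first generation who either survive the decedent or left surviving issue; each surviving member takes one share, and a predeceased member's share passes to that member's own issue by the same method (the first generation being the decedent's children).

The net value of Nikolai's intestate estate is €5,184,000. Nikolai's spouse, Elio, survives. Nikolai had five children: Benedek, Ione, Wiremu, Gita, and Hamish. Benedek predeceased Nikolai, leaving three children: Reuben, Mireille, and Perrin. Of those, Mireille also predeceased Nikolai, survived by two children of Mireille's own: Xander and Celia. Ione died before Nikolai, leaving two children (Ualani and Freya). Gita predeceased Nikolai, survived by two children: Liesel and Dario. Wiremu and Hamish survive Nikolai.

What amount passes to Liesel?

Elio takes three-eighths of €5,184,000 = €1,944,000. The remaining €3,240,000 passes to the descendants.
The descendants' portion (€3,240,000) is divided into 5 shares of €648,000: Wiremu and Hamish each take €648,000; Benedek's €648,000 share passes to Benedek's issue; Ione's €648,000 share passes to Ione's issue; Gita's €648,000 share passes to Gita's issue.
Benedek's share (€648,000) is divided into 3 shares of €216,000: Reuben and Perrin each take €216,000; Mireille's €216,000 share passes to Mireille's issue.
Mireille's share (€216,000) is divided into 2 shares of €108,000: Xander and Celia each take €108,000.
Ione's share (€648,000) is divided into 2 shares of €324,000: Ualani and Freya each take €324,000.
Gita's share (€648,000) is divided into 2 shares of €324,000: Liesel and Dario each take €324,000.

Liesel receives €324,000.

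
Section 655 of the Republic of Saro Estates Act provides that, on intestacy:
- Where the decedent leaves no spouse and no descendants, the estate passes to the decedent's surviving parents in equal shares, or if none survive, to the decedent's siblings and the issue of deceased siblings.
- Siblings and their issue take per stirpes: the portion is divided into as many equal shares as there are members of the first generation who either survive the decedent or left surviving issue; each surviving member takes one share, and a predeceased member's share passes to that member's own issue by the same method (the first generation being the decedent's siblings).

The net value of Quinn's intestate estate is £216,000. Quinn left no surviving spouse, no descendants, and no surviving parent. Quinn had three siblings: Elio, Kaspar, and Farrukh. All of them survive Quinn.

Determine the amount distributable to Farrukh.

The entire £216,000 passes to the siblings and their issue.
That amount (£216,000) is divided into 3 shares of £72,000: Elio, Kaspar, and Farrukh each take £72,000.

Farrukh receives £72,000.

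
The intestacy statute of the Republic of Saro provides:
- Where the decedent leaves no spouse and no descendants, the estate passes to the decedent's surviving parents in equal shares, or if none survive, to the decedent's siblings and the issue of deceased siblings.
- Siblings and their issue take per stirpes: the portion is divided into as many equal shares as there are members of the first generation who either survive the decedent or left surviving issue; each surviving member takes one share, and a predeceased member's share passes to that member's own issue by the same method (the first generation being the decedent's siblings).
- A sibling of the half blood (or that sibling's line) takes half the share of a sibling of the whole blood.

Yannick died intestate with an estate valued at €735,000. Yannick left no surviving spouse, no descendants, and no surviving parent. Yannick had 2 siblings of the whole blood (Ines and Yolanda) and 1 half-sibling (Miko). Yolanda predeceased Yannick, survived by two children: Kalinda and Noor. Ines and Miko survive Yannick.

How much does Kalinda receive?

Kalinda receives €147,000.

The entire €735,000 passes to the siblings and their issue.
Counting each half-blood sibling's line as half a unit, there are 5/2 units in €735,000, so one unit is €294,000. Whole-blood lines (Ines and Yolanda) take €294,000 each; half-blood lines (Miko) take €147,000 each.
Yolanda's share (€294,000) is divided into 2 shares of €147,000: Kalinda and Noor each take €147,000.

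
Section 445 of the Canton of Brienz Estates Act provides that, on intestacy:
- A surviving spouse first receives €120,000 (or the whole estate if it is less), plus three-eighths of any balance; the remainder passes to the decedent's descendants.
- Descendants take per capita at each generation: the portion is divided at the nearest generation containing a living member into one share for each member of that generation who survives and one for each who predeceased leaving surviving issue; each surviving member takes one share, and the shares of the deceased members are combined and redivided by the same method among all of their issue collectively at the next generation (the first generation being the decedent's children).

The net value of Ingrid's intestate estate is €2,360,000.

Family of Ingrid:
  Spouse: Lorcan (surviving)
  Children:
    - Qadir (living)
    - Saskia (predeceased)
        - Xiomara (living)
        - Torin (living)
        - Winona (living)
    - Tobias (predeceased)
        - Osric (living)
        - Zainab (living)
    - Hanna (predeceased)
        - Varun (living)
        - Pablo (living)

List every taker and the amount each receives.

Lorcan first takes €120,000, leaving a balance of €2,240,000. Lorcan then takes three-eighths of the balance (€840,000), for a total of €960,000. The remaining €1,400,000 passes to the descendants.
The descendants' portion (€1,400,000) is divided at the children's generation into 4 shares of €350,000. Qadir takes €350,000. The 3 shares of the deceased (Saskia, Tobias, and Hanna) are combined into a pool of €1,050,000.
That pool (€1,050,000) is divided at the grandchildren's generation equally among Xiomara, Torin, Winona, Osric, Zainab, Varun, and Pablo: €150,000 each.

Lorcan: €960,000; Qadir: €350,000; Xiomara: €150,000; Torin: €150,000; Winona: €150,000; Osric: €150,000; Zainab: €150,000; Varun: €150,000; Pablo: €150,000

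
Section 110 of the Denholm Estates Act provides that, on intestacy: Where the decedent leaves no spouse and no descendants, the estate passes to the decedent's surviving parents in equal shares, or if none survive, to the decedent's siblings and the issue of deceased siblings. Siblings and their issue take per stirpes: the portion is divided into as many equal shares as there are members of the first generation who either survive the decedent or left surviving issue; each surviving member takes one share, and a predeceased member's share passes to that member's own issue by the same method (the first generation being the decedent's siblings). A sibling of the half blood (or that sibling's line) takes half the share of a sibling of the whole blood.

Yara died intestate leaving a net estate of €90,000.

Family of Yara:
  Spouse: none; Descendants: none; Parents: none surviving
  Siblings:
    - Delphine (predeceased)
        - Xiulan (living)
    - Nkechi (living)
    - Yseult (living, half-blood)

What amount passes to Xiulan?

The entire €90,000 passes to the siblings and their issue.
Counting each half-blood sibling's line as half a unit, there are 5/2 units in €90,000, so one unit is €36,000. Whole-blood lines (Delphine and Nkechi) take €36,000 each; half-blood lines (Yseult) take €18,000 each.
Delphine's share (€36,000) passes entirely to Xiulan.

Xiulan receives €36,000.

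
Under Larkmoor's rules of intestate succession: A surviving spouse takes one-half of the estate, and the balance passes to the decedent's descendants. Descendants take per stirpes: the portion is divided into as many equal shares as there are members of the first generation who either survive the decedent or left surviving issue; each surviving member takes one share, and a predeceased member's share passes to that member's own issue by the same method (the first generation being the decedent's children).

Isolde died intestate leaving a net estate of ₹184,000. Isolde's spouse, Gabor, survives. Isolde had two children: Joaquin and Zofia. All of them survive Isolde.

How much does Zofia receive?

Zofia receives ₹46,000.

Gabor takes one-half of ₹184,000 = ₹92,000. The remaining ₹92,000 passes to the descendants.
The descendants' portion (₹92,000) is divided into 2 shares of ₹46,000: Joaquin and Zofia each take ₹46,000.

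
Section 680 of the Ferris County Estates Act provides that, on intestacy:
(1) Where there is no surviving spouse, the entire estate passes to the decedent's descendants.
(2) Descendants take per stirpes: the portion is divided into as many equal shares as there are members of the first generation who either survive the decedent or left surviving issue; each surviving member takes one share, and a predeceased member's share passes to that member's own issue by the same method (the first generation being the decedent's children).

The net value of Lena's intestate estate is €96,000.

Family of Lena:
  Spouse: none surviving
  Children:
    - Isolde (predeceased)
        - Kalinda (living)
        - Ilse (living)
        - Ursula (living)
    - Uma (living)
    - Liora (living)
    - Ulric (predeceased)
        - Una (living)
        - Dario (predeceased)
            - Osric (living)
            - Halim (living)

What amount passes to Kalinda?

The entire €96,000 passes to the descendants.
That amount (€96,000) is divided into 4 shares of €24,000: Uma and Liora each take €24,000; Isolde's €24,000 share passes to Isolde's issue; Ulric's €24,000 share passes to Ulric's issue.
Isolde's share (€24,000) is divided into 3 shares of €8,000: Kalinda, Ilse, and Ursula each take €8,000.
Ulric's share (€24,000) is divided into 2 shares of €12,000: Una takes €12,000; Dario's €12,000 share passes to Dario's issue.
Dario's share (€12,000) is divided into 2 shares of €6,000: Osric and Halim each take €6,000.

Kalinda receives €8,000.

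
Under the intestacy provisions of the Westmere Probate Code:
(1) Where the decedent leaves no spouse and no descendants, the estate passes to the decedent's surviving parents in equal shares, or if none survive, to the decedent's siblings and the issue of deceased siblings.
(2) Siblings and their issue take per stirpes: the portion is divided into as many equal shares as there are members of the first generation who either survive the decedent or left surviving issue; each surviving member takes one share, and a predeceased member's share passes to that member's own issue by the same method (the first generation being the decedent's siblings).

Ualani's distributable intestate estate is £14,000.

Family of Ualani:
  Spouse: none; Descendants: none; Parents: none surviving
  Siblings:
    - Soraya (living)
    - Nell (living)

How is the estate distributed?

The entire £14,000 passes to the siblings and their issue.
That amount (£14,000) is divided into 2 shares of £7,000: Soraya and Nell each take £7,000.

Soraya: £7,000; Nell: £7,000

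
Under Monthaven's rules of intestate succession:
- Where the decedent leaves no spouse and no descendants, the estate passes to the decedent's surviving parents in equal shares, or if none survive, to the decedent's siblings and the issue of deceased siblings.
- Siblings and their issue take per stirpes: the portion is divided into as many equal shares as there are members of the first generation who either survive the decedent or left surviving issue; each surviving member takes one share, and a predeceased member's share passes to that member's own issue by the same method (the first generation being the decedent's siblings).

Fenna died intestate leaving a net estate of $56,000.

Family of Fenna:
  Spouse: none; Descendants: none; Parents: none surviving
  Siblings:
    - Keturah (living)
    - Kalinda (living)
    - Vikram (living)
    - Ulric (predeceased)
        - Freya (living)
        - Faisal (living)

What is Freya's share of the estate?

Freya receives $7,000.

The entire $56,000 passes to the siblings and their issue.
That amount ($56,000) is divided into 4 shares of $14,000: Keturah, Kalinda, and Vikram each take $14,000; Ulric's $14,000 share passes to Ulric's issue.
Ulric's share ($14,000) is divided into 2 shares of $7,000: Freya and Faisal each take $7,000.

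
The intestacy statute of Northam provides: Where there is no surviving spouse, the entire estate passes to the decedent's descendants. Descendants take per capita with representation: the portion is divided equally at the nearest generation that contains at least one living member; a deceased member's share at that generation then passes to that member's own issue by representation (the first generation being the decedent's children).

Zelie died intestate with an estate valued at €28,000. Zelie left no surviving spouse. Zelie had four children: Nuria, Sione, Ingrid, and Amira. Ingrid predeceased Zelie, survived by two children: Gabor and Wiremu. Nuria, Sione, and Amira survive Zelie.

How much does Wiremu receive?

Wiremu receives €3,500.

The entire €28,000 passes to the descendants.
That amount (€28,000) is divided into 4 shares of €7,000: Nuria, Sione, and Amira each take €7,000; Ingrid's €7,000 share passes to Ingrid's issue.
Ingrid's share (€7,000) is divided into 2 shares of €3,500: Gabor and Wiremu each take €3,500.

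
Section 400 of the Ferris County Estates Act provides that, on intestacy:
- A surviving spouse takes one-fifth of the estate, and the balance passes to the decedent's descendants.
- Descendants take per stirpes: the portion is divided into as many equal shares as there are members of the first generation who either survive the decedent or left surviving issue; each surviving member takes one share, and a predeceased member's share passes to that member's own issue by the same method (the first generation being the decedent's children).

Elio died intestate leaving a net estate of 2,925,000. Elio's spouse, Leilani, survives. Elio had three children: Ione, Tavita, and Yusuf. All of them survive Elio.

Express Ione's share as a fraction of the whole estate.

Ione receives 4/15 of the estate.

Leilani takes one-fifth of 2,925,000 = 585,000. The remaining 2,340,000 passes to the descendants.
The descendants' portion (2,340,000) is divided into 3 shares of 780,000: Ione, Tavita, and Yusuf each take 780,000.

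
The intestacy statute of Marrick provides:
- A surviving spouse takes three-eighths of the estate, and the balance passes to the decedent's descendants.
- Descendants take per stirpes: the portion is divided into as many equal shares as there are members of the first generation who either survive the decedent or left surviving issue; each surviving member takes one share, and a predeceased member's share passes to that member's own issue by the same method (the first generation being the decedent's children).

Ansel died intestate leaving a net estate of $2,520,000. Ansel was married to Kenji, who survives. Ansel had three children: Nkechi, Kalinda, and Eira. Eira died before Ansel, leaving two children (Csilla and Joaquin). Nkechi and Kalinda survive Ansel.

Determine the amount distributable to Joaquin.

Kenji takes three-eighths of $2,520,000 = $945,000. The remaining $1,575,000 passes to the descendants.
The descendants' portion ($1,575,000) is divided into 3 shares of $525,000: Nkechi and Kalinda each take $525,000; Eira's $525,000 share passes to Eira's issue.
Eira's share ($525,000) is divided into 2 shares of $262,500: Csilla and Joaquin each take $262,500.

Joaquin receives $262,500.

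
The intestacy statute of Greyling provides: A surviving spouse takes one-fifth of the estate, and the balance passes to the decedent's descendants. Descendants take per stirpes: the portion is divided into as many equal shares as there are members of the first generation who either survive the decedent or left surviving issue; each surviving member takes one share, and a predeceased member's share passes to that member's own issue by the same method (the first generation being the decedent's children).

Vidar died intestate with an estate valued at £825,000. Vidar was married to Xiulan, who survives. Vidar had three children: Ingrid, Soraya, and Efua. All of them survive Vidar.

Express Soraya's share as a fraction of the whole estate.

Soraya receives 4/15 of the estate.

Xiulan takes one-fifth of £825,000 = £165,000. The remaining £660,000 passes to the descendants.
The descendants' portion (£660,000) is divided into 3 shares of £220,000: Ingrid, Soraya, and Efua each take £220,000.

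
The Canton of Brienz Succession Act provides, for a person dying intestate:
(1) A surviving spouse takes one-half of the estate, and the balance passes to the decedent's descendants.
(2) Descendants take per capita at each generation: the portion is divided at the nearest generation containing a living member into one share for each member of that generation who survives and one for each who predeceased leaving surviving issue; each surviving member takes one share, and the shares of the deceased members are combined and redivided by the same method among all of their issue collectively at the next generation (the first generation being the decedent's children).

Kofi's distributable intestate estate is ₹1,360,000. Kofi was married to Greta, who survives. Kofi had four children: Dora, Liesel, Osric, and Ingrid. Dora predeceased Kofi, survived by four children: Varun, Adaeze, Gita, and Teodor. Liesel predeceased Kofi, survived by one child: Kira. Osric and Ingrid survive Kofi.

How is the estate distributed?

Greta: ₹680,000; Varun: ₹68,000; Adaeze: ₹68,000; Gita: ₹68,000; Teodor: ₹68,000; Kira: ₹68,000; Osric: ₹170,000; Ingrid: ₹170,000

Greta takes one-half of ₹1,360,000 = ₹680,000. The remaining ₹680,000 passes to the descendants.
The descendants' portion (₹680,000) is divided at the children's generation into 4 shares of ₹170,000. Osric and Ingrid each take ₹170,000. The 2 shares of the deceased (Dora and Liesel) are combined into a pool of ₹340,000.
That pool (₹340,000) is divided at the grandchildren's generation equally among Varun, Adaeze, Gita, Teodor, and Kira: ₹68,000 each.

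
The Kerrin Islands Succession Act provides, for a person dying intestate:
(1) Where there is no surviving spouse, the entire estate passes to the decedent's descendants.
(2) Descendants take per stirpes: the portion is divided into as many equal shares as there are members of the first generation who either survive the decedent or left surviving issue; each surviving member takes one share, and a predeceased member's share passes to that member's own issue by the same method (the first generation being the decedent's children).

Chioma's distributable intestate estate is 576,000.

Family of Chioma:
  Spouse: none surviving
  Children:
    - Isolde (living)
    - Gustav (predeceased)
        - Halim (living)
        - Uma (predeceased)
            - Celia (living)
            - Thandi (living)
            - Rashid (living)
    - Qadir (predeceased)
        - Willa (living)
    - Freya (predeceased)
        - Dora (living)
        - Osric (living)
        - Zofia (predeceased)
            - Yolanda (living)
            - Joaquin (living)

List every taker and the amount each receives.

Isolde: 144,000; Halim: 72,000; Celia: 24,000; Thandi: 24,000; Rashid: 24,000; Willa: 144,000; Dora: 48,000; Osric: 48,000; Yolanda: 24,000; Joaquin: 24,000

The entire 576,000 passes to the descendants.
That amount (576,000) is divided into 4 shares of 144,000: Isolde takes 144,000; Gustav's 144,000 share passes to Gustav's issue; Qadir's 144,000 share passes to Qadir's issue; Freya's 144,000 share passes to Freya's issue.
Gustav's share (144,000) is divided into 2 shares of 72,000: Halim takes 72,000; Uma's 72,000 share passes to Uma's issue.
Uma's share (72,000) is divided into 3 shares of 24,000: Celia, Thandi, and Rashid each take 24,000.
Qadir's share (144,000) passes entirely to Willa.
Freya's share (144,000) is divided into 3 shares of 48,000: Dora and Osric each take 48,000; Zofia's 48,000 share passes to Zofia's issue.
Zofia's share (48,000) is divided into 2 shares of 24,000: Yolanda and Joaquin each take 24,000.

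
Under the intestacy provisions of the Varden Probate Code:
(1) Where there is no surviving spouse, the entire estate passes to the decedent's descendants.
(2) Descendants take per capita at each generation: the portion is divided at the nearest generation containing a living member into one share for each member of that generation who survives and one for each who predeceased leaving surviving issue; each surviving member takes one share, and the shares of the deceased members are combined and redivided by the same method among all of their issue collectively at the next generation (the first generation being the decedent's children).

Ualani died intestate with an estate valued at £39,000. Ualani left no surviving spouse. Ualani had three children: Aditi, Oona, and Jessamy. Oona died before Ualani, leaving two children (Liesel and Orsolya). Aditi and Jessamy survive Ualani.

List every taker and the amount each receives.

The entire £39,000 passes to the descendants.
That amount (£39,000) is divided at the children's generation into 3 shares of £13,000. Aditi and Jessamy each take £13,000. The remaining share for the deceased Oona (£13,000) is carried to the next generation.
That pool (£13,000) is divided at the grandchildren's generation equally among Liesel and Orsolya: £6,500 each.

Aditi: £13,000; Liesel: £6,500; Orsolya: £6,500; Jessamy: £13,000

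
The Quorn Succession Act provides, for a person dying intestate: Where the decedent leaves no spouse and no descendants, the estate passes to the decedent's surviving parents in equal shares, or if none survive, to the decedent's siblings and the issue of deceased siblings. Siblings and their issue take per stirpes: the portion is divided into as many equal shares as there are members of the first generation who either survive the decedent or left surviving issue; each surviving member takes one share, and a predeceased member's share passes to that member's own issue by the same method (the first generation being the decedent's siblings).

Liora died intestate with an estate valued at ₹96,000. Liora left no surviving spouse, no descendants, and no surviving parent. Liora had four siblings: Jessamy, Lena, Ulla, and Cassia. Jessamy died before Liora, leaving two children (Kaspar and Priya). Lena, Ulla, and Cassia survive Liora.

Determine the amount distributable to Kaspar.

The entire ₹96,000 passes to the siblings and their issue.
That amount (₹96,000) is divided into 4 shares of ₹24,000: Lena, Ulla, and Cassia each take ₹24,000; Jessamy's ₹24,000 share passes to Jessamy's issue.
Jessamy's share (₹24,000) is divided into 2 shares of ₹12,000: Kaspar and Priya each take ₹12,000.

Kaspar receives ₹12,000.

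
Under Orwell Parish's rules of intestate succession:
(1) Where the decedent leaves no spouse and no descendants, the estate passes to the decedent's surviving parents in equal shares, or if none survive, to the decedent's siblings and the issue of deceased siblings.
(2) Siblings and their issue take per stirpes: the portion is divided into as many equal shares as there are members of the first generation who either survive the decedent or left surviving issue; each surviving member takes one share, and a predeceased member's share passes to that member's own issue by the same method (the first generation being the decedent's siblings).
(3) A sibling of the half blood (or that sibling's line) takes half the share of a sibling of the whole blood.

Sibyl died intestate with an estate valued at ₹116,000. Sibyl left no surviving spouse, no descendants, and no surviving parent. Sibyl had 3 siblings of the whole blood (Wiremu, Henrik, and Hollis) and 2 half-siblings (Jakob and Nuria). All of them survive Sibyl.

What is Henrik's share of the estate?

Henrik receives ₹29,000.

The entire ₹116,000 passes to the siblings and their issue.
Counting each half-blood sibling's line as half a unit, there are 4 units in ₹116,000, so one unit is ₹29,000. Whole-blood lines (Wiremu, Henrik, and Hollis) take ₹29,000 each; half-blood lines (Jakob and Nuria) take ₹14,500 each.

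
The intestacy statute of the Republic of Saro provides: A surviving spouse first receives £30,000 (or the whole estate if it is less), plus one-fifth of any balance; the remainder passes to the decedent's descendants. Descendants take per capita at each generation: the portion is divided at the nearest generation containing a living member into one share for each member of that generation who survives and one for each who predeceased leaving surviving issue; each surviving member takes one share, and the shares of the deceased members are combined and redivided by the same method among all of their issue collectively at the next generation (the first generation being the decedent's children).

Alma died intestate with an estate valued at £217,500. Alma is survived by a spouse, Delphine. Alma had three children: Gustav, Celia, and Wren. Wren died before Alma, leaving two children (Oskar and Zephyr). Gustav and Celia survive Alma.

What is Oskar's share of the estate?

Delphine first takes £30,000, leaving a balance of £187,500. Delphine then takes one-fifth of the balance (£37,500), for a total of £67,500. The remaining £150,000 passes to the descendants.
The descendants' portion (£150,000) is divided at the children's generation into 3 shares of £50,000. Gustav and Celia each take £50,000. The remaining share for the deceased Wren (£50,000) is carried to the next generation.
That pool (£50,000) is divided at the grandchildren's generation equally among Oskar and Zephyr: £25,000 each.

Oskar receives £25,000.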